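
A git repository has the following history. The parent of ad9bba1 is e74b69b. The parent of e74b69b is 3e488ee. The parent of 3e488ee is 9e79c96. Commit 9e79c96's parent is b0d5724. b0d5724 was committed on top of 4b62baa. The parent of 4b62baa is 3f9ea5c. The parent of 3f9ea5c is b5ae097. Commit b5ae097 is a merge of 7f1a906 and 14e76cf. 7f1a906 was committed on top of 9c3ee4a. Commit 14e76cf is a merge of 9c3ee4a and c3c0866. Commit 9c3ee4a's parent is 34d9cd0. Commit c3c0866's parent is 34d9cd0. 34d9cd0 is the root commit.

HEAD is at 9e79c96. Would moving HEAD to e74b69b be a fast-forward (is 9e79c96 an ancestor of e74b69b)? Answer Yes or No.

Yes

A fast-forward from 9e79c96 to e74b69b is possible iff 9e79c96 is an ancestor of e74b69b.
Ancestors of e74b69b: {14e76cf, 34d9cd0, 3e488ee, 3f9ea5c, 4b62baa, 7f1a906, 9c3ee4a, 9e79c96, b0d5724, b5ae097, c3c0866, e74b69b}.
9e79c96 is among them, so fast-forward is possible.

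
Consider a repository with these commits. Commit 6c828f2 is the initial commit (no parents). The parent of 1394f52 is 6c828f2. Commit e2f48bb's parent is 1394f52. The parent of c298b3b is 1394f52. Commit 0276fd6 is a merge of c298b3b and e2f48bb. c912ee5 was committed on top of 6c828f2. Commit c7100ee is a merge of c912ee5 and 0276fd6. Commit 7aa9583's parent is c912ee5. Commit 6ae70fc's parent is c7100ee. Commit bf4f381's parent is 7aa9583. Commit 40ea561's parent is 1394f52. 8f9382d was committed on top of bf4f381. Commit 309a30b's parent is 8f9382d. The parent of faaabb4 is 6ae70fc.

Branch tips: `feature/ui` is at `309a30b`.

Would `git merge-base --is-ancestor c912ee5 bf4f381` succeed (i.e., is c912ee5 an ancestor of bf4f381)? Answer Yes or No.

Ancestors of bf4f381 (commits reachable by following parents): {6c828f2, 7aa9583, bf4f381, c912ee5}.
c912ee5 is in that set, so it is an ancestor of bf4f381.

Yes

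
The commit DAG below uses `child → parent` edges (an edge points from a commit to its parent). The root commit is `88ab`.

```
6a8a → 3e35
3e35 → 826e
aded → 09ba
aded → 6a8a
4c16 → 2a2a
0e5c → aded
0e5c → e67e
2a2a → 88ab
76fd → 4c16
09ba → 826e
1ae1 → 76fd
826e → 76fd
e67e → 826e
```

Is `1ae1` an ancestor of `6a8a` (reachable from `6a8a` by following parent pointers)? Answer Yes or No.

No

Ancestors of 6a8a: {2a2a, 3e35, 4c16, 6a8a, 76fd, 826e, 88ab}.
1ae1 is not in that set, so it is not an ancestor of 6a8a.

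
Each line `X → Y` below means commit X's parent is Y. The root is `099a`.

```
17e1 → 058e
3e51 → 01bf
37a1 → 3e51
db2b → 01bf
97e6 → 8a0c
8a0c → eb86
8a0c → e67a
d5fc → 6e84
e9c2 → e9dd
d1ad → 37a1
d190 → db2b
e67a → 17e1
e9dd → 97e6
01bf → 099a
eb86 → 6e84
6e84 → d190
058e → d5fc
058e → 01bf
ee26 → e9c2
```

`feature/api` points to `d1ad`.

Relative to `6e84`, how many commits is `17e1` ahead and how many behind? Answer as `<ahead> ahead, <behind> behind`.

3 ahead, 0 behind

Reachable from 17e1: {01bf, 058e, 099a, 17e1, 6e84, d190, d5fc, db2b}.
Reachable from 6e84: {01bf, 099a, 6e84, d190, db2b}.
Only in 17e1's history (ahead): {058e, 17e1, d5fc} — 3.
Only in 6e84's history (behind): {} — 0.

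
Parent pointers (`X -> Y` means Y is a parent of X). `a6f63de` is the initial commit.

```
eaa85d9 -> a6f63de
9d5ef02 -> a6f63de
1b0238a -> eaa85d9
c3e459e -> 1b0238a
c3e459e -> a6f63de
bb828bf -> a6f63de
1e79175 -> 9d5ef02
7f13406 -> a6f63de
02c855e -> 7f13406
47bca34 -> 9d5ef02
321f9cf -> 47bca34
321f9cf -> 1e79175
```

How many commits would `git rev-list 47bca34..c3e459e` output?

Reachable from c3e459e: {1b0238a, a6f63de, c3e459e, eaa85d9}.
Reachable from 47bca34: {47bca34, 9d5ef02, a6f63de}.
In c3e459e's history but not 47bca34's: {1b0238a, c3e459e, eaa85d9} — 3 commits.

3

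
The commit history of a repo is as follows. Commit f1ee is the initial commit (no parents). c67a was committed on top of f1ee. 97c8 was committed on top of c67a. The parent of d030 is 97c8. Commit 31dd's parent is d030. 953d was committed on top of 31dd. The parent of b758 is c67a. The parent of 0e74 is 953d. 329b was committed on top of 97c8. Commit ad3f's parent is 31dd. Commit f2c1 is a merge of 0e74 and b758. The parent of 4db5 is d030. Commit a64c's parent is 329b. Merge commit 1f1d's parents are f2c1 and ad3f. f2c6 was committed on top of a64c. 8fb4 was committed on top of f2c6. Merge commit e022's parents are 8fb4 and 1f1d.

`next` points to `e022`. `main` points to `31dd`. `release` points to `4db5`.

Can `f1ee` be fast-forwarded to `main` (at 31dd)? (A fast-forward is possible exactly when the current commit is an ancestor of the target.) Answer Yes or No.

A fast-forward from f1ee to 31dd is possible iff f1ee is an ancestor of 31dd.
Ancestors of 31dd: {31dd, 97c8, c67a, d030, f1ee}.
f1ee is among them, so fast-forward is possible.

Yes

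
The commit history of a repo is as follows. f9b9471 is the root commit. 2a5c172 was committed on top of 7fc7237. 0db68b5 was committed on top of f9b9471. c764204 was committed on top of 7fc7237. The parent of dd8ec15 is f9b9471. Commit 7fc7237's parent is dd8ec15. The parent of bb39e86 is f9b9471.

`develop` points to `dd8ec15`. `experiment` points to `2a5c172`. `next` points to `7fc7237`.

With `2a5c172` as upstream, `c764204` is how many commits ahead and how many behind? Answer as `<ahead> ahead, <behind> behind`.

1 ahead, 1 behind

Reachable from c764204: {7fc7237, c764204, dd8ec15, f9b9471}.
Reachable from 2a5c172: {2a5c172, 7fc7237, dd8ec15, f9b9471}.
Only in c764204's history (ahead): {c764204} — 1.
Only in 2a5c172's history (behind): {2a5c172} — 1.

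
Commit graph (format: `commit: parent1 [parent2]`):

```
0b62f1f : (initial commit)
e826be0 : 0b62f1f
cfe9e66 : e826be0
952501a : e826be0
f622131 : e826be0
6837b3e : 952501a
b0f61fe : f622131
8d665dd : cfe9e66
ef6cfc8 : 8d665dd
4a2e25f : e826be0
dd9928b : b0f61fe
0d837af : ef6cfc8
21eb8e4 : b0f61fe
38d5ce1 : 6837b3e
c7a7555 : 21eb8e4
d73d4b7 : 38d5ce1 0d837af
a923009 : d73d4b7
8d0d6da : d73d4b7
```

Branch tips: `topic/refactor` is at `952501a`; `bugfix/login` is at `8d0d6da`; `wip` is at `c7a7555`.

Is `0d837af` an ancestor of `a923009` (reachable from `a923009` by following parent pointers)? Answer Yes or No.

Yes

Ancestors of a923009 (commits reachable by following parents): {0b62f1f, 0d837af, 38d5ce1, 6837b3e, 8d665dd, 952501a, a923009, cfe9e66, d73d4b7, e826be0, ef6cfc8}.
0d837af is in that set, so it is an ancestor of a923009.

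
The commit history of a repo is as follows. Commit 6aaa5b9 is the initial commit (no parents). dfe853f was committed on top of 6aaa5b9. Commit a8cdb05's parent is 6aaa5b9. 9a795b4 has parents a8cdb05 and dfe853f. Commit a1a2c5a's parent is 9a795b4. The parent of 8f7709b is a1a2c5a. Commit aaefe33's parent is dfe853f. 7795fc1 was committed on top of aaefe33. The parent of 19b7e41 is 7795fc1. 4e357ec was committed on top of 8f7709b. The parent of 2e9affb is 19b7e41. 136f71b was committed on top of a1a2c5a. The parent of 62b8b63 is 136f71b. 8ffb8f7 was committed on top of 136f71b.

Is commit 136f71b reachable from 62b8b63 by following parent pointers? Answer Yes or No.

Yes

Ancestors of 62b8b63 (commits reachable by following parents): {136f71b, 62b8b63, 6aaa5b9, 9a795b4, a1a2c5a, a8cdb05, dfe853f}.
136f71b is in that set, so it is an ancestor of 62b8b63.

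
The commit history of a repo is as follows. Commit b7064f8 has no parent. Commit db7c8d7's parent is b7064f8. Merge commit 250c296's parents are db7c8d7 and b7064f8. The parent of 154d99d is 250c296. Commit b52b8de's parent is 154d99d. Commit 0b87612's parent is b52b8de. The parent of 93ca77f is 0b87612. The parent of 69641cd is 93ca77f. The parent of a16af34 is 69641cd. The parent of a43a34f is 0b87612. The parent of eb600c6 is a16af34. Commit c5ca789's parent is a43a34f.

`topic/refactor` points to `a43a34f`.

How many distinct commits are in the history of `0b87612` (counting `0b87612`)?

6

Walking parent pointers from 0b87612: reachable set = {0b87612, 154d99d, 250c296, b52b8de, b7064f8, db7c8d7}.
That is 6 commits.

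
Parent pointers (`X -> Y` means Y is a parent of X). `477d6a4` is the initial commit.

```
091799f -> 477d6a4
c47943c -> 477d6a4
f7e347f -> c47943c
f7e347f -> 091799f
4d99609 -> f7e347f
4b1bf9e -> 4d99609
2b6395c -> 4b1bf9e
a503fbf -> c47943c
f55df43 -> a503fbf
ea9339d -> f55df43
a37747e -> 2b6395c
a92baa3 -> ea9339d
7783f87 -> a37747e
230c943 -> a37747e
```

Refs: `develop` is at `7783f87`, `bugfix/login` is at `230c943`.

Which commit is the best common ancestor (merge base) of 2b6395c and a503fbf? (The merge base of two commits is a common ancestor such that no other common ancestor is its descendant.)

Ancestors of 2b6395c: {091799f, 2b6395c, 477d6a4, 4b1bf9e, 4d99609, c47943c, f7e347f}.
Ancestors of a503fbf: {477d6a4, a503fbf, c47943c}.
Common ancestors: {477d6a4, c47943c}.
Among these, c47943c is not an ancestor of any other common ancestor — it is the merge base.

c47943c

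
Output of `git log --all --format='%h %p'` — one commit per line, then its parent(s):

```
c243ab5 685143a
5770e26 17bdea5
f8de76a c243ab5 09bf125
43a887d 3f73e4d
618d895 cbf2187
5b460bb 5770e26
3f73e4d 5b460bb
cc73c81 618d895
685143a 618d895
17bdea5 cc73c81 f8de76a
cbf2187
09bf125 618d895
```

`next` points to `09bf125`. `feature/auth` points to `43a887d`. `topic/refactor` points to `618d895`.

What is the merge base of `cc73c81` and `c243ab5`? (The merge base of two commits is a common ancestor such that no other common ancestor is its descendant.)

618d895

Ancestors of cc73c81: {618d895, cbf2187, cc73c81}.
Ancestors of c243ab5: {618d895, 685143a, c243ab5, cbf2187}.
Common ancestors: {618d895, cbf2187}.
Among these, 618d895 is not an ancestor of any other common ancestor — it is the merge base.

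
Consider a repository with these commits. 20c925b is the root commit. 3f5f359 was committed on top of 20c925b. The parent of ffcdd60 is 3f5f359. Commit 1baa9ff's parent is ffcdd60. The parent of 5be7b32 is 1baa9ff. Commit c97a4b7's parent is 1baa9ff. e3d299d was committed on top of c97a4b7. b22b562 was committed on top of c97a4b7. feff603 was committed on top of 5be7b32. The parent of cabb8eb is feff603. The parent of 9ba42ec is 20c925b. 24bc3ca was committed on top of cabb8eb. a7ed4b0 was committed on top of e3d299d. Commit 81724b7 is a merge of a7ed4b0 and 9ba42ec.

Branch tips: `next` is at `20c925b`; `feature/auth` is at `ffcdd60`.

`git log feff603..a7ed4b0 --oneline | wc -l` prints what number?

Reachable from a7ed4b0: {1baa9ff, 20c925b, 3f5f359, a7ed4b0, c97a4b7, e3d299d, ffcdd60}.
Reachable from feff603: {1baa9ff, 20c925b, 3f5f359, 5be7b32, feff603, ffcdd60}.
In a7ed4b0's history but not feff603's: {a7ed4b0, c97a4b7, e3d299d} — 3 commits.

3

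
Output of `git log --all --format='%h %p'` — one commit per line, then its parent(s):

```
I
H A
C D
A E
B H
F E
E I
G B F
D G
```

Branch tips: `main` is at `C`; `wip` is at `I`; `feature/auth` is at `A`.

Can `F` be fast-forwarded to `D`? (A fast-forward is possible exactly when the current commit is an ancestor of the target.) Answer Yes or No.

A fast-forward from F to D is possible iff F is an ancestor of D.
Ancestors of D: {A, B, D, E, F, G, H, I}.
F is among them, so fast-forward is possible.

Yes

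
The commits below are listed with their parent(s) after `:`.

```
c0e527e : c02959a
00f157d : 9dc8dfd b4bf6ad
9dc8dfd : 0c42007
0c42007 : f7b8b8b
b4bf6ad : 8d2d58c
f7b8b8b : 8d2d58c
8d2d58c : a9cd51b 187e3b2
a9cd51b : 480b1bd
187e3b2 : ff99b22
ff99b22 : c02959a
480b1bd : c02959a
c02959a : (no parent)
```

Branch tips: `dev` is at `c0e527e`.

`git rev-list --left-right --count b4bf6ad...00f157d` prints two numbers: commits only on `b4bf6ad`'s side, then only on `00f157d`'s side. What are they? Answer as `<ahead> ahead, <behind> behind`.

0 ahead, 4 behind

Reachable from b4bf6ad: {187e3b2, 480b1bd, 8d2d58c, a9cd51b, b4bf6ad, c02959a, ff99b22}.
Reachable from 00f157d: {00f157d, 0c42007, 187e3b2, 480b1bd, 8d2d58c, 9dc8dfd, a9cd51b, b4bf6ad, c02959a, f7b8b8b, ff99b22}.
Only in b4bf6ad's history (ahead): {} — 0.
Only in 00f157d's history (behind): {00f157d, 0c42007, 9dc8dfd, f7b8b8b} — 4.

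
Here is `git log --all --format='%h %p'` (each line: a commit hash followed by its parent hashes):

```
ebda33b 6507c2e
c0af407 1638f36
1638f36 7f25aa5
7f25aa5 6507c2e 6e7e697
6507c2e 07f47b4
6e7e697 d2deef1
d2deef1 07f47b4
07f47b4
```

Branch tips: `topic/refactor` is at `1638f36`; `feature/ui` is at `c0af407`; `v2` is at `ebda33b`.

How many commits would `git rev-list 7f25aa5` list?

5

Walking parent pointers from 7f25aa5: reachable set = {07f47b4, 6507c2e, 6e7e697, 7f25aa5, d2deef1}.
That is 5 commits.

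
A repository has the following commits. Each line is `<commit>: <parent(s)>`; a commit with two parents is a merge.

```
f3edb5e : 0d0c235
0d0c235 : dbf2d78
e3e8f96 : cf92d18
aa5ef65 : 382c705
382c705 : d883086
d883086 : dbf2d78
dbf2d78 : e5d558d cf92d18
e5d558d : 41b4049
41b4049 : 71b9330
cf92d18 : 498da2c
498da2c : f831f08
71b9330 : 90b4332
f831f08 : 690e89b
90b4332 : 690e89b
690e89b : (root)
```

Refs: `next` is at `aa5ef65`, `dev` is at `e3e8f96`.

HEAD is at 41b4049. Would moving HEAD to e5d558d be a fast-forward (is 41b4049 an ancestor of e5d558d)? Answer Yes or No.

A fast-forward from 41b4049 to e5d558d is possible iff 41b4049 is an ancestor of e5d558d.
Ancestors of e5d558d: {41b4049, 690e89b, 71b9330, 90b4332, e5d558d}.
41b4049 is among them, so fast-forward is possible.

Yes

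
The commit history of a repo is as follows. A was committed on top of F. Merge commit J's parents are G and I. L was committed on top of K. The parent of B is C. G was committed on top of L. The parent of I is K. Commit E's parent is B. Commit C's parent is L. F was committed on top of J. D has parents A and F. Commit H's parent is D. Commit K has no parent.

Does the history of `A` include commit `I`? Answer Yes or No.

Yes

Ancestors of A (commits reachable by following parents): {A, F, G, I, J, K, L}.
I is in that set, so it is an ancestor of A.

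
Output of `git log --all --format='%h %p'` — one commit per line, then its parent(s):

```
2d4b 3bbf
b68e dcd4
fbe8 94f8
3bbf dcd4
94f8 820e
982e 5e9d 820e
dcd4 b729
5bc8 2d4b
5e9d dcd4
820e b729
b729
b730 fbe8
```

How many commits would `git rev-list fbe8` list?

4

Walking parent pointers from fbe8: reachable set = {820e, 94f8, b729, fbe8}.
That is 4 commits.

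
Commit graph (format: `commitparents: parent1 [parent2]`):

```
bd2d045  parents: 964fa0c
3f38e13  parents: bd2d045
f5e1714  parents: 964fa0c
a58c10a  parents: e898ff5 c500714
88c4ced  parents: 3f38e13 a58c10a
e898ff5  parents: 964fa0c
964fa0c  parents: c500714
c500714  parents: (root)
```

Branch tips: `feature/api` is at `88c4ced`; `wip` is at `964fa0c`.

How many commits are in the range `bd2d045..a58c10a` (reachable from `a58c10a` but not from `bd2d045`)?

Reachable from a58c10a: {964fa0c, a58c10a, c500714, e898ff5}.
Reachable from bd2d045: {964fa0c, bd2d045, c500714}.
In a58c10a's history but not bd2d045's: {a58c10a, e898ff5} — 2 commits.

2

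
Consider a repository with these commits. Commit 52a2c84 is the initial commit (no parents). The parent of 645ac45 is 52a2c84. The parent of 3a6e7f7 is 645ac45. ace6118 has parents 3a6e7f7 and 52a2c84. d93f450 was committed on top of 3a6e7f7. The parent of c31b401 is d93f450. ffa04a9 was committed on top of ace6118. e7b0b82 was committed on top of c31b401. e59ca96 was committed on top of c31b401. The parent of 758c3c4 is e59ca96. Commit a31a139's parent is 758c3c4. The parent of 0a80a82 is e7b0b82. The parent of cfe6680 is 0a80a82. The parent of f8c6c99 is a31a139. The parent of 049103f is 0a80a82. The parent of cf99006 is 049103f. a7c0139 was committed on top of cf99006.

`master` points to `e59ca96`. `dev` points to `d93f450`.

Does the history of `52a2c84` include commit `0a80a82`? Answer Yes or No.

Ancestors of 52a2c84: {52a2c84}.
0a80a82 is not in that set, so it is not an ancestor of 52a2c84.

No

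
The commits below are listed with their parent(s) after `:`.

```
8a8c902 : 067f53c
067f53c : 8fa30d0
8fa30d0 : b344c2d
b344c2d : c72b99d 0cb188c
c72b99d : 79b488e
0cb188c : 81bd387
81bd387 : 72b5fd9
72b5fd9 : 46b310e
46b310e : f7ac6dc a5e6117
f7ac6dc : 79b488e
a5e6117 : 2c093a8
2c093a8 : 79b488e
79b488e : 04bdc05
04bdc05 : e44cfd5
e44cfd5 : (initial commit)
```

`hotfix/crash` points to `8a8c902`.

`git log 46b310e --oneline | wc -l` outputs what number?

Walking parent pointers from 46b310e: reachable set = {04bdc05, 2c093a8, 46b310e, 79b488e, a5e6117, e44cfd5, f7ac6dc}.
That is 7 commits.

7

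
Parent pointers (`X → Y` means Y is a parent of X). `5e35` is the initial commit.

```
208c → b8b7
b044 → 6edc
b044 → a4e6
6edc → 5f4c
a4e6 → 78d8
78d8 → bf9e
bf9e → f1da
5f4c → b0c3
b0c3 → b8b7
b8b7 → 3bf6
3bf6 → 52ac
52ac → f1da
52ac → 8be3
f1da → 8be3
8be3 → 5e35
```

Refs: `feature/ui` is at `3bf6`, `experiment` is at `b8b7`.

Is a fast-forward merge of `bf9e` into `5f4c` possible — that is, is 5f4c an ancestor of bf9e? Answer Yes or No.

A fast-forward from 5f4c to bf9e is possible iff 5f4c is an ancestor of bf9e.
Ancestors of bf9e: {5e35, 8be3, bf9e, f1da}.
5f4c is not among them, so fast-forward is not possible.

No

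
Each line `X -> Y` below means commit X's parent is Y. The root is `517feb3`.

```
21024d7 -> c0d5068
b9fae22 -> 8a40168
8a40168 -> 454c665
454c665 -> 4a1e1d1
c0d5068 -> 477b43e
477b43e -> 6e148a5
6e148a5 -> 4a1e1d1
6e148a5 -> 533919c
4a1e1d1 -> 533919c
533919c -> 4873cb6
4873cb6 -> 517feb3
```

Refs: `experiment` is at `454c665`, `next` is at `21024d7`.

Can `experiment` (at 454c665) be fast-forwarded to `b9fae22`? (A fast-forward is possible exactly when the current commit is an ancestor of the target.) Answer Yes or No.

Yes

A fast-forward from 454c665 to b9fae22 is possible iff 454c665 is an ancestor of b9fae22.
Ancestors of b9fae22: {454c665, 4873cb6, 4a1e1d1, 517feb3, 533919c, 8a40168, b9fae22}.
454c665 is among them, so fast-forward is possible.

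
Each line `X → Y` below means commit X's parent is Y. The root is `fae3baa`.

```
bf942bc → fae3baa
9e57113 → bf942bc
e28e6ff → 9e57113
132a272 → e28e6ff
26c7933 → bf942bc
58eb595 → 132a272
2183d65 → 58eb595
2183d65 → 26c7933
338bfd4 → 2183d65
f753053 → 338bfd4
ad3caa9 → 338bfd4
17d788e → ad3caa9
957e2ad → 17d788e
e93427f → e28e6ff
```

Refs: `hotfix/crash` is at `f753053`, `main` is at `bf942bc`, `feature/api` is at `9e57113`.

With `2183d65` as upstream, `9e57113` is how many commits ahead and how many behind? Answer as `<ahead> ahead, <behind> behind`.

Reachable from 9e57113: {9e57113, bf942bc, fae3baa}.
Reachable from 2183d65: {132a272, 2183d65, 26c7933, 58eb595, 9e57113, bf942bc, e28e6ff, fae3baa}.
Only in 9e57113's history (ahead): {} — 0.
Only in 2183d65's history (behind): {132a272, 2183d65, 26c7933, 58eb595, e28e6ff} — 5.

0 ahead, 5 behind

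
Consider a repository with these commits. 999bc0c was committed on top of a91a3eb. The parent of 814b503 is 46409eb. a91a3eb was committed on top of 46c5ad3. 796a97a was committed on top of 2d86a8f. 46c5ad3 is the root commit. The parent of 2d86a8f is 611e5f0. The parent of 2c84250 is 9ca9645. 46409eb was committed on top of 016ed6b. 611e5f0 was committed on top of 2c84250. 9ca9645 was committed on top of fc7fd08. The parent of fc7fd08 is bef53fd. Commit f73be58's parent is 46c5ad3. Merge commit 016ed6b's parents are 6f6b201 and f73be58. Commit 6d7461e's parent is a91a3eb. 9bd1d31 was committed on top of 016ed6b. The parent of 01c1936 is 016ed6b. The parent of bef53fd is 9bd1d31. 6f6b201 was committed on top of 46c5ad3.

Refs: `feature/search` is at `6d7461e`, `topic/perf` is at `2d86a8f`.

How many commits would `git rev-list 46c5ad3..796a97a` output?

Reachable from 796a97a: {016ed6b, 2c84250, 2d86a8f, 46c5ad3, 611e5f0, 6f6b201, 796a97a, 9bd1d31, 9ca9645, bef53fd, f73be58, fc7fd08}.
Reachable from 46c5ad3: {46c5ad3}.
In 796a97a's history but not 46c5ad3's: {016ed6b, 2c84250, 2d86a8f, 611e5f0, 6f6b201, 796a97a, 9bd1d31, 9ca9645, bef53fd, f73be58, fc7fd08} — 11 commits.

11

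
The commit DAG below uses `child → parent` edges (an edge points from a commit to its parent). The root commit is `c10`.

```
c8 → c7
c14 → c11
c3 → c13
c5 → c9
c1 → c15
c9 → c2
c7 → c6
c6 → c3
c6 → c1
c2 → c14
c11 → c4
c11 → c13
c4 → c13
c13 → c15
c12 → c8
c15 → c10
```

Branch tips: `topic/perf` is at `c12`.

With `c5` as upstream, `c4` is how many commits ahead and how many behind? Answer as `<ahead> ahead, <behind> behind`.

Reachable from c4: {c10, c13, c15, c4}.
Reachable from c5: {c10, c11, c13, c14, c15, c2, c4, c5, c9}.
Only in c4's history (ahead): {} — 0.
Only in c5's history (behind): {c11, c14, c2, c5, c9} — 5.

0 ahead, 5 behind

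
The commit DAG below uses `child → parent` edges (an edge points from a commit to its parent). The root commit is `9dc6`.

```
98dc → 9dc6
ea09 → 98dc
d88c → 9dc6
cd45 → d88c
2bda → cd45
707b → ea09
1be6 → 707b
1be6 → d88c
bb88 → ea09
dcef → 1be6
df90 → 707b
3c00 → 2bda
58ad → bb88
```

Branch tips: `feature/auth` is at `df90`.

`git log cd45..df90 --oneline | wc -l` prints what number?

Reachable from df90: {707b, 98dc, 9dc6, df90, ea09}.
Reachable from cd45: {9dc6, cd45, d88c}.
In df90's history but not cd45's: {707b, 98dc, df90, ea09} — 4 commits.

4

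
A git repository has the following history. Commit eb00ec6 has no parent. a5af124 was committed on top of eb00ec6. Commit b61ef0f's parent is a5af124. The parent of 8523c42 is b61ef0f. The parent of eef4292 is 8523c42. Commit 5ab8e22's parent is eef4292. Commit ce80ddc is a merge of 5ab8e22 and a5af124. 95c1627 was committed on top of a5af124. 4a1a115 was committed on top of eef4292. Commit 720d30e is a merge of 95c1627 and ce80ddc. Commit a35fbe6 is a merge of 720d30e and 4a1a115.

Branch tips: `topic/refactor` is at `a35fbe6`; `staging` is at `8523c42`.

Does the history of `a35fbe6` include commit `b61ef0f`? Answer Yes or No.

Yes

Ancestors of a35fbe6 (commits reachable by following parents): {4a1a115, 5ab8e22, 720d30e, 8523c42, 95c1627, a35fbe6, a5af124, b61ef0f, ce80ddc, eb00ec6, eef4292}.
b61ef0f is in that set, so it is an ancestor of a35fbe6.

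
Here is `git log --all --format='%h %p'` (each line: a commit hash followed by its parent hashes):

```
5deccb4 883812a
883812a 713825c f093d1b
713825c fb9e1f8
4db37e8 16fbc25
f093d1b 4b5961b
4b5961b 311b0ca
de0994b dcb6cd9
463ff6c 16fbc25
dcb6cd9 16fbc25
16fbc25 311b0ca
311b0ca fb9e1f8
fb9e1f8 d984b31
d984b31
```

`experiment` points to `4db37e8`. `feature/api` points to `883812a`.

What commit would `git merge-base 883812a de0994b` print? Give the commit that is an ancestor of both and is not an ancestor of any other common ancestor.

311b0ca

Ancestors of 883812a: {311b0ca, 4b5961b, 713825c, 883812a, d984b31, f093d1b, fb9e1f8}.
Ancestors of de0994b: {16fbc25, 311b0ca, d984b31, dcb6cd9, de0994b, fb9e1f8}.
Common ancestors: {311b0ca, d984b31, fb9e1f8}.
Among these, 311b0ca is not an ancestor of any other common ancestor — it is the merge base.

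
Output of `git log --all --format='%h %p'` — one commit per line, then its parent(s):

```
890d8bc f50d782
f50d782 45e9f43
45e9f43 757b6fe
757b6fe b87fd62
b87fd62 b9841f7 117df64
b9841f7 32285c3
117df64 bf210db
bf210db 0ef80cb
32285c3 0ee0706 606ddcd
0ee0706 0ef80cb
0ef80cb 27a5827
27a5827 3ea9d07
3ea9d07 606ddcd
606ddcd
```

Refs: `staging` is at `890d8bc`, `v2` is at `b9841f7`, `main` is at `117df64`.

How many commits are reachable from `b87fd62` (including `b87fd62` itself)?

Walking parent pointers from b87fd62: reachable set = {0ee0706, 0ef80cb, 117df64, 27a5827, 32285c3, 3ea9d07, 606ddcd, b87fd62, b9841f7, bf210db}.
That is 10 commits.

10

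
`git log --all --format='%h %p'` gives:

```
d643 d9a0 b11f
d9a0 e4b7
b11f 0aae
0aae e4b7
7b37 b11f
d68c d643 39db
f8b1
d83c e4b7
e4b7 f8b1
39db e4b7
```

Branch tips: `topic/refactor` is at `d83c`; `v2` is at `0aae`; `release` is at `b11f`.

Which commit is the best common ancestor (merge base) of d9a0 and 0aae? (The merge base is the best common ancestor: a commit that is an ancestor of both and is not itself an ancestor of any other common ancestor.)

e4b7

Ancestors of d9a0: {d9a0, e4b7, f8b1}.
Ancestors of 0aae: {0aae, e4b7, f8b1}.
Common ancestors: {e4b7, f8b1}.
Among these, e4b7 is not an ancestor of any other common ancestor — it is the merge base.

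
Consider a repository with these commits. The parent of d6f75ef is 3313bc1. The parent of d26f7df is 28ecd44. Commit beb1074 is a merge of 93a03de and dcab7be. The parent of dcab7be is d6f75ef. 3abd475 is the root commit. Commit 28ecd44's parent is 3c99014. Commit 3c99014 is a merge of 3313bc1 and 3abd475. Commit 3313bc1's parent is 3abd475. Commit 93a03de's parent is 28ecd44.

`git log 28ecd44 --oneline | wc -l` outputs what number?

Walking parent pointers from 28ecd44: reachable set = {28ecd44, 3313bc1, 3abd475, 3c99014}.
That is 4 commits.

4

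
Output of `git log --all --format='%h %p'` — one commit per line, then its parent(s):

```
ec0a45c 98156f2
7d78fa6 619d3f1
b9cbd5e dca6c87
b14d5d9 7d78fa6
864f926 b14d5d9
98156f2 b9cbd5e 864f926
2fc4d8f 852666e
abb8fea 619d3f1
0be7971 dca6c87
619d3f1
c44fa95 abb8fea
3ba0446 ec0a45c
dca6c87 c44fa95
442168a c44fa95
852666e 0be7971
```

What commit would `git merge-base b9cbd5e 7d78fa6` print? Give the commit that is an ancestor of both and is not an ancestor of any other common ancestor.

Ancestors of b9cbd5e: {619d3f1, abb8fea, b9cbd5e, c44fa95, dca6c87}.
Ancestors of 7d78fa6: {619d3f1, 7d78fa6}.
Common ancestors: {619d3f1}.
The only common ancestor is 619d3f1, so it is the merge base.

619d3f1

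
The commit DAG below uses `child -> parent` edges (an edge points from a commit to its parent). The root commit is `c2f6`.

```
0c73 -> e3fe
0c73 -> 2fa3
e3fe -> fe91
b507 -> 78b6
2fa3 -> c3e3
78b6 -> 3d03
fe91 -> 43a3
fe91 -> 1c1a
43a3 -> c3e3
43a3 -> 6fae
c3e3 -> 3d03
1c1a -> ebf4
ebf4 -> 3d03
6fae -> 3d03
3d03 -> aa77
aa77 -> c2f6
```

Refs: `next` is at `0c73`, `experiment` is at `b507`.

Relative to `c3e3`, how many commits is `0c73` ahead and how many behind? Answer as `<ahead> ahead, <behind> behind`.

Reachable from 0c73: {0c73, 1c1a, 2fa3, 3d03, 43a3, 6fae, aa77, c2f6, c3e3, e3fe, ebf4, fe91}.
Reachable from c3e3: {3d03, aa77, c2f6, c3e3}.
Only in 0c73's history (ahead): {0c73, 1c1a, 2fa3, 43a3, 6fae, e3fe, ebf4, fe91} — 8.
Only in c3e3's history (behind): {} — 0.

8 ahead, 0 behind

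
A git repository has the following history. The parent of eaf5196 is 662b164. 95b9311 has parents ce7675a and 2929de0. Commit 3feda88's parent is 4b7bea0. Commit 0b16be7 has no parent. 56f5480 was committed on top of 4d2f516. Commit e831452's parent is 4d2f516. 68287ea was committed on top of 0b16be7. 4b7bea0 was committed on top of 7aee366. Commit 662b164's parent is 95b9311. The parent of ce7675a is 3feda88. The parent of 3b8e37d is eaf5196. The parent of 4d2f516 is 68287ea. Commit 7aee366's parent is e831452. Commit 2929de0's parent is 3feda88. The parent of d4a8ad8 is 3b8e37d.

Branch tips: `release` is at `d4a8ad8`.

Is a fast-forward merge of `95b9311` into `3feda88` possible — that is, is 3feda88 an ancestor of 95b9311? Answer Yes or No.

A fast-forward from 3feda88 to 95b9311 is possible iff 3feda88 is an ancestor of 95b9311.
Ancestors of 95b9311: {0b16be7, 2929de0, 3feda88, 4b7bea0, 4d2f516, 68287ea, 7aee366, 95b9311, ce7675a, e831452}.
3feda88 is among them, so fast-forward is possible.

Yes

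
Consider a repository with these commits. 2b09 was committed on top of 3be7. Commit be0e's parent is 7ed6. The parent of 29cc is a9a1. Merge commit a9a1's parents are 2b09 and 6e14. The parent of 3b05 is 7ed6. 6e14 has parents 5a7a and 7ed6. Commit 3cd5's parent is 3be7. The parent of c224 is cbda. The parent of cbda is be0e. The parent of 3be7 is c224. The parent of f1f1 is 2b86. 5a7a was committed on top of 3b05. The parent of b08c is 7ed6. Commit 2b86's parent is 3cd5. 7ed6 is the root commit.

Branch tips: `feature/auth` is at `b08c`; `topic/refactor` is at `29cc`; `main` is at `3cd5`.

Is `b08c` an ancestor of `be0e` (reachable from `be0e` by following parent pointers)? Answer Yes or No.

No

Ancestors of be0e: {7ed6, be0e}.
b08c is not in that set, so it is not an ancestor of be0e.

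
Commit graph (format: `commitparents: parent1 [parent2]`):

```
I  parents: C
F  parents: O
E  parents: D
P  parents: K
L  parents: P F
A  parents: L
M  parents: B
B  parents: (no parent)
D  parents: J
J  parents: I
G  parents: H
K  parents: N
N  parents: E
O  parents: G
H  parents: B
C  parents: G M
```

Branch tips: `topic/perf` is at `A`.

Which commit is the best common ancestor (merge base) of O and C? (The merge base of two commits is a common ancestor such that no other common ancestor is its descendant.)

Ancestors of O: {B, G, H, O}.
Ancestors of C: {B, C, G, H, M}.
Common ancestors: {B, G, H}.
Among these, G is not an ancestor of any other common ancestor — it is the merge base.

G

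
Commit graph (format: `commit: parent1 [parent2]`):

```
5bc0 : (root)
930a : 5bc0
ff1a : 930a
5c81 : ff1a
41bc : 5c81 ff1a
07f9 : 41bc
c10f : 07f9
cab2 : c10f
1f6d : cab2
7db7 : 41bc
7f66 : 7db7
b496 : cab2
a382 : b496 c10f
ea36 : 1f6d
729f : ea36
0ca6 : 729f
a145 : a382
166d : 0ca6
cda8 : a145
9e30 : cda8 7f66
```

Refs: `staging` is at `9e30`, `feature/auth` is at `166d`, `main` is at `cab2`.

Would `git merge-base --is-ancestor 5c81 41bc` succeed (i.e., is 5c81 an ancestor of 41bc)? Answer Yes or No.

Ancestors of 41bc (commits reachable by following parents): {41bc, 5bc0, 5c81, 930a, ff1a}.
5c81 is in that set, so it is an ancestor of 41bc.

Yes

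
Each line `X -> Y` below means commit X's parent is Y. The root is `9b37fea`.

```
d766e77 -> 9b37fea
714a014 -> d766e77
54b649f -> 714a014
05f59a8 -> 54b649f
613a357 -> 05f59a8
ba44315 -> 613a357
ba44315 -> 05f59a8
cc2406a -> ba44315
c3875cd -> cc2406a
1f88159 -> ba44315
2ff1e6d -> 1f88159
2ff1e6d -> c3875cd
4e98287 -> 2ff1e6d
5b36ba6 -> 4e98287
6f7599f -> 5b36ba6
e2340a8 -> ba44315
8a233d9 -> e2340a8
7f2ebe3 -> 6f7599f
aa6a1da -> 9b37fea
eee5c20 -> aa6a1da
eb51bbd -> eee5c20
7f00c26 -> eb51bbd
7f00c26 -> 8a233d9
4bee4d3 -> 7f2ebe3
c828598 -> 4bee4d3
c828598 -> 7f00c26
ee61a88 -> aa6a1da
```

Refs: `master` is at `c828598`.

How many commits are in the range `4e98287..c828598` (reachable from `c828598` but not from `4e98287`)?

Reachable from c828598: {05f59a8, 1f88159, 2ff1e6d, 4bee4d3, 4e98287, 54b649f, 5b36ba6, 613a357, 6f7599f, 714a014, 7f00c26, 7f2ebe3, 8a233d9, 9b37fea, aa6a1da, ba44315, c3875cd, c828598, cc2406a, d766e77, e2340a8, eb51bbd, eee5c20}.
Reachable from 4e98287: {05f59a8, 1f88159, 2ff1e6d, 4e98287, 54b649f, 613a357, 714a014, 9b37fea, ba44315, c3875cd, cc2406a, d766e77}.
In c828598's history but not 4e98287's: {4bee4d3, 5b36ba6, 6f7599f, 7f00c26, 7f2ebe3, 8a233d9, aa6a1da, c828598, e2340a8, eb51bbd, eee5c20} — 11 commits.

11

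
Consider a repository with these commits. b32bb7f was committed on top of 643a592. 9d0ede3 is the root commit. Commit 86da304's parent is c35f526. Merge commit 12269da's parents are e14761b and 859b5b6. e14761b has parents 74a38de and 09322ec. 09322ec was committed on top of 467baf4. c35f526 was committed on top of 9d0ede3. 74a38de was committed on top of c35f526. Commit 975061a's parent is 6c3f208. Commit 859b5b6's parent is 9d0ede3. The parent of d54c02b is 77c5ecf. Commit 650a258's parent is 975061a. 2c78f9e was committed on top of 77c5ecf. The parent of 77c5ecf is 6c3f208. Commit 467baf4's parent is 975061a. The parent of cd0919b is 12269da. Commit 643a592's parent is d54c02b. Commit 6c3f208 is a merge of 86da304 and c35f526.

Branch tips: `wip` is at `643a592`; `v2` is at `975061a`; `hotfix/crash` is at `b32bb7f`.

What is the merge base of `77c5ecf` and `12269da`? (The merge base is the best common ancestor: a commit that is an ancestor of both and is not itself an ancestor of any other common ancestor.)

Ancestors of 77c5ecf: {6c3f208, 77c5ecf, 86da304, 9d0ede3, c35f526}.
Ancestors of 12269da: {09322ec, 12269da, 467baf4, 6c3f208, 74a38de, 859b5b6, 86da304, 975061a, 9d0ede3, c35f526, e14761b}.
Common ancestors: {6c3f208, 86da304, 9d0ede3, c35f526}.
Among these, 6c3f208 is not an ancestor of any other common ancestor — it is the merge base.

6c3f208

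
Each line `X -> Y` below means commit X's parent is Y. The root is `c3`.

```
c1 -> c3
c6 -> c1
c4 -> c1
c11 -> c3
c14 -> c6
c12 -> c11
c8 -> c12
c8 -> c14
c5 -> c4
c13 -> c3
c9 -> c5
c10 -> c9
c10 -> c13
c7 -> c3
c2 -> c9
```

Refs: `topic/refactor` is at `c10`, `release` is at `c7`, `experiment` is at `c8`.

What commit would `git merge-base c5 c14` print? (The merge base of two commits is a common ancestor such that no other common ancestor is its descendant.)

c1

Ancestors of c5: {c1, c3, c4, c5}.
Ancestors of c14: {c1, c14, c3, c6}.
Common ancestors: {c1, c3}.
Among these, c1 is not an ancestor of any other common ancestor — it is the merge base.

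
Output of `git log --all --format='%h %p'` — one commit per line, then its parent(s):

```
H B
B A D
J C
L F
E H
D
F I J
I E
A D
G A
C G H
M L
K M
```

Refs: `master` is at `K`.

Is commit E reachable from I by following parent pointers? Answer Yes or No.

Yes

Ancestors of I (commits reachable by following parents): {A, B, D, E, H, I}.
E is in that set, so it is an ancestor of I.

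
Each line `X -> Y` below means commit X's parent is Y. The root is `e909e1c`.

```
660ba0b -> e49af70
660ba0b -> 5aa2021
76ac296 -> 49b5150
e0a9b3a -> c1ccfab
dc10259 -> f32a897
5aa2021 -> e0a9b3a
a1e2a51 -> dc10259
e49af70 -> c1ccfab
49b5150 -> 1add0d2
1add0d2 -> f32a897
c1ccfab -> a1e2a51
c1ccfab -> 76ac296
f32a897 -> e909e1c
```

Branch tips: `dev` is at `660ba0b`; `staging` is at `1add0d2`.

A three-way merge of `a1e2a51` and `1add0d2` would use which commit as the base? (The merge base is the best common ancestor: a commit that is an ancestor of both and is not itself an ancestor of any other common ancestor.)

Ancestors of a1e2a51: {a1e2a51, dc10259, e909e1c, f32a897}.
Ancestors of 1add0d2: {1add0d2, e909e1c, f32a897}.
Common ancestors: {e909e1c, f32a897}.
Among these, f32a897 is not an ancestor of any other common ancestor — it is the merge base.

f32a897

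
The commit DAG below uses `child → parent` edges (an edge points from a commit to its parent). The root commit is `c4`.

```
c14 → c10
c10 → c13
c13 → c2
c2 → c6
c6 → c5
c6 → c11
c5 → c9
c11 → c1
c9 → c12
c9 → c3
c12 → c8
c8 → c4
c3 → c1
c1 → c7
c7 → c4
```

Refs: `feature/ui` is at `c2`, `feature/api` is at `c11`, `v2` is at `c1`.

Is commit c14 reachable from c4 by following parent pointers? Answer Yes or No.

Ancestors of c4: {c4}.
c14 is not in that set, so it is not an ancestor of c4.

No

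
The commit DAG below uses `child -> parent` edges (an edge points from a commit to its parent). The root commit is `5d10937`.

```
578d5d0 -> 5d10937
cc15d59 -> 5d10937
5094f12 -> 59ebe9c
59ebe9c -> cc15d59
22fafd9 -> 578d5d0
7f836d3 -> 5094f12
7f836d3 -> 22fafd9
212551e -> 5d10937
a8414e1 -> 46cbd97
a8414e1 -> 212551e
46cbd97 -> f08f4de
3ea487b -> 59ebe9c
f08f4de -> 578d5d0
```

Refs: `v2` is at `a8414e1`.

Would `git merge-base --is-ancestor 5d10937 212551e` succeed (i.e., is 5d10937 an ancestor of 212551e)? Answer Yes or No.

Yes

Ancestors of 212551e (commits reachable by following parents): {212551e, 5d10937}.
5d10937 is in that set, so it is an ancestor of 212551e.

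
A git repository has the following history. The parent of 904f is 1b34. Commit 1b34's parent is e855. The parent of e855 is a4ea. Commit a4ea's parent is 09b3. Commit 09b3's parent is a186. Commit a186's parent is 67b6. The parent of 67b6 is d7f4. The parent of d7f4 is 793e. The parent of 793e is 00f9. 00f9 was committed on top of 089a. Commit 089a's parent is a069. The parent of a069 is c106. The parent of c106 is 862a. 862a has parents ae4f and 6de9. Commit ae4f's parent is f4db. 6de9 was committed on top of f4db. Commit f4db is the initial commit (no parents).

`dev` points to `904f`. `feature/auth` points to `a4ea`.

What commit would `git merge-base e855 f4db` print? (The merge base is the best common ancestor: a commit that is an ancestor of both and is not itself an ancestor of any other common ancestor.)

Ancestors of e855: {00f9, 089a, 09b3, 67b6, 6de9, 793e, 862a, a069, a186, a4ea, ae4f, c106, d7f4, e855, f4db}.
Ancestors of f4db: {f4db}.
Common ancestors: {f4db}.
The only common ancestor is f4db, so it is the merge base.

f4db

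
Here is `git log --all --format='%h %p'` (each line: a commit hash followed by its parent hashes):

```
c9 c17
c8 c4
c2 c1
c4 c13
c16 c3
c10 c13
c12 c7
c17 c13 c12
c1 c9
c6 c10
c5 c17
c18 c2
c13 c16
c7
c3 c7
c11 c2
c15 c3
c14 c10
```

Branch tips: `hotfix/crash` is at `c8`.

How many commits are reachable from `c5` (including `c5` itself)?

Walking parent pointers from c5: reachable set = {c12, c13, c16, c17, c3, c5, c7}.
That is 7 commits.

7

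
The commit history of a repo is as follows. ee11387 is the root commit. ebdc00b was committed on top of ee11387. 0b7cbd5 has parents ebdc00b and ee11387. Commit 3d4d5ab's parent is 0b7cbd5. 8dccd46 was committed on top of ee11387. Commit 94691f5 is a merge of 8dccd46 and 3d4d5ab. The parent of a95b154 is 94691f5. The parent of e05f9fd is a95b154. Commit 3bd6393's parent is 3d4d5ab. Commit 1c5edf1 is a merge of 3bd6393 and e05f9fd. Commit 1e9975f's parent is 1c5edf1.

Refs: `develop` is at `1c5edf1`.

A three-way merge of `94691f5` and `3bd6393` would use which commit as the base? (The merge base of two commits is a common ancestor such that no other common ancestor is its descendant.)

Ancestors of 94691f5: {0b7cbd5, 3d4d5ab, 8dccd46, 94691f5, ebdc00b, ee11387}.
Ancestors of 3bd6393: {0b7cbd5, 3bd6393, 3d4d5ab, ebdc00b, ee11387}.
Common ancestors: {0b7cbd5, 3d4d5ab, ebdc00b, ee11387}.
Among these, 3d4d5ab is not an ancestor of any other common ancestor — it is the merge base.

3d4d5ab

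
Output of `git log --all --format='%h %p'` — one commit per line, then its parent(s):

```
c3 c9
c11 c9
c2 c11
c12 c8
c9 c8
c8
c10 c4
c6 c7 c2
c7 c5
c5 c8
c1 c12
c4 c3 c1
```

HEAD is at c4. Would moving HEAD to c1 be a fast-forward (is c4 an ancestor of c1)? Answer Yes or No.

No

A fast-forward from c4 to c1 is possible iff c4 is an ancestor of c1.
Ancestors of c1: {c1, c12, c8}.
c4 is not among them, so fast-forward is not possible.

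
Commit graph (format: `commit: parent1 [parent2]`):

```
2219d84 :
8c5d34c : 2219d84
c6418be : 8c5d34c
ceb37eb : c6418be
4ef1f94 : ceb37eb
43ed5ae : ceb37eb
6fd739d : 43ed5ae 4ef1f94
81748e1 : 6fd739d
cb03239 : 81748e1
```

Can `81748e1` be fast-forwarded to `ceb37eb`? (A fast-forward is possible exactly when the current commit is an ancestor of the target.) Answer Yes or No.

A fast-forward from 81748e1 to ceb37eb is possible iff 81748e1 is an ancestor of ceb37eb.
Ancestors of ceb37eb: {2219d84, 8c5d34c, c6418be, ceb37eb}.
81748e1 is not among them, so fast-forward is not possible.

No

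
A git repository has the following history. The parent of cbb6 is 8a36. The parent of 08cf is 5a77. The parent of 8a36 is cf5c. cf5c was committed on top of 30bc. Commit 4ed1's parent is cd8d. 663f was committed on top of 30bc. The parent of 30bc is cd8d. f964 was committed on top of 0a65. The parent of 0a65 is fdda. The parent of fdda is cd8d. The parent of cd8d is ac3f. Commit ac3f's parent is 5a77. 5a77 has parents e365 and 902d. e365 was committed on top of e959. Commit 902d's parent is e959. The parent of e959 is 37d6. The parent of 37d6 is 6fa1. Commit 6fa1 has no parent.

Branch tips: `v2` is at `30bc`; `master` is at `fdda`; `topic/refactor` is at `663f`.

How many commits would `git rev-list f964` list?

Walking parent pointers from f964: reachable set = {0a65, 37d6, 5a77, 6fa1, 902d, ac3f, cd8d, e365, e959, f964, fdda}.
That is 11 commits.

11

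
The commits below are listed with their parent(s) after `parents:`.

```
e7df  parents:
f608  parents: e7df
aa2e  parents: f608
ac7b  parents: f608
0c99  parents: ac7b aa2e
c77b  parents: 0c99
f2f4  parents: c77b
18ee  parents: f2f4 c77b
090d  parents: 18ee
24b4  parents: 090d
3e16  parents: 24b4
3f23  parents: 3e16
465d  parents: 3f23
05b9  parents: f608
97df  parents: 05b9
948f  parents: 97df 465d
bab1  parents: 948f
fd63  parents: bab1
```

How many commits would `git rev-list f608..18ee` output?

Reachable from 18ee: {0c99, 18ee, aa2e, ac7b, c77b, e7df, f2f4, f608}.
Reachable from f608: {e7df, f608}.
In 18ee's history but not f608's: {0c99, 18ee, aa2e, ac7b, c77b, f2f4} — 6 commits.

6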